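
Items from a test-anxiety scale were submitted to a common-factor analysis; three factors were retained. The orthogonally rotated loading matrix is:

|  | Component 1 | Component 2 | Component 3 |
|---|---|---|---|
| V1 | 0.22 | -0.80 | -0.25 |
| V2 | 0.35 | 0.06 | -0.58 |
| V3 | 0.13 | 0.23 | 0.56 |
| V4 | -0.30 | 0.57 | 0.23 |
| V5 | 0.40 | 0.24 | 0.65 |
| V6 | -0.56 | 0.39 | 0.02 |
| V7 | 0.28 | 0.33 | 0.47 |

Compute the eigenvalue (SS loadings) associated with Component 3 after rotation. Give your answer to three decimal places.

SS loadings for Component 3 = (-0.25)² + (-0.58)² + 0.56² + 0.23² + 0.65² + 0.02² + 0.47² = 0.0625 + 0.3364 + 0.3136 + 0.0529 + 0.4225 + 0.0004 + 0.2209 = 1.4092

1.409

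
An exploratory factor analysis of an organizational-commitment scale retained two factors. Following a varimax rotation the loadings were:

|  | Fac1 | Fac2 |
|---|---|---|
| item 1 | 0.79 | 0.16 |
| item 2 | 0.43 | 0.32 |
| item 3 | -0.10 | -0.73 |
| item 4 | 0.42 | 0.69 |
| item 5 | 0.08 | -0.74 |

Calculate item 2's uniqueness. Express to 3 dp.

0.713

h² = 0.43² + 0.32² = 0.1849 + 0.1024 = 0.2873
Uniqueness u² = 1 − h² = 1 − 0.2873 = 0.7127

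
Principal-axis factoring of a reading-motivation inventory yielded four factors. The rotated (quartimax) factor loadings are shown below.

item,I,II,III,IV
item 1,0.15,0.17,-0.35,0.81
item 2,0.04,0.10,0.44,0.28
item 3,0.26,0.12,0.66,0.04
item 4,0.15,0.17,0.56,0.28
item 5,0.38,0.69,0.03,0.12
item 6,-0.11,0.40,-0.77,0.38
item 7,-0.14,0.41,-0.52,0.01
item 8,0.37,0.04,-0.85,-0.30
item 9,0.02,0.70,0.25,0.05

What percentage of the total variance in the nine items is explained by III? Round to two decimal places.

30.16%

SS loadings for III = (-0.35)² + 0.44² + 0.66² + 0.56² + 0.03² + (-0.77)² + (-0.52)² + (-0.85)² + 0.25² = 2.7145
With 9 standardized items, total variance = 9. Proportion = 2.7145/9 = 0.3016 → 30.16%.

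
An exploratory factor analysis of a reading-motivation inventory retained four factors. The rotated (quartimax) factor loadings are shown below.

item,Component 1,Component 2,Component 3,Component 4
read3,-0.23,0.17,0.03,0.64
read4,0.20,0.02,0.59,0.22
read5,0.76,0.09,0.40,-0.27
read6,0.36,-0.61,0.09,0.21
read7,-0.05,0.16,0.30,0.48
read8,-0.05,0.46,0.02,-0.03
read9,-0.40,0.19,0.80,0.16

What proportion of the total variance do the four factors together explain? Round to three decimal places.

0.532

Communalities: 0.4923, 0.4369, 0.8186, 0.5539, 0.3485, 0.2154, 0.8617; Σh² = 3.7273.
Total variance with 7 standardized items is 7, so the solution explains 3.7273/7 = 0.5325.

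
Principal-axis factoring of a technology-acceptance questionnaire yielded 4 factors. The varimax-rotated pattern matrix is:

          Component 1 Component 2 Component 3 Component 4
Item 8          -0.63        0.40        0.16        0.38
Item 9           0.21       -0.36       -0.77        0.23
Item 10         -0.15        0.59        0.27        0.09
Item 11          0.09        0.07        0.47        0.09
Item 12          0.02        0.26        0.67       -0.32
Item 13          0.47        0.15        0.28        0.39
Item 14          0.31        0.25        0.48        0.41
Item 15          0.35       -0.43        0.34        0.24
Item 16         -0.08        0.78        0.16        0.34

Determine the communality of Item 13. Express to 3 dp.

0.474

h² = 0.47² + 0.15² + 0.28² + 0.39² = 0.2209 + 0.0225 + 0.0784 + 0.1521 = 0.4739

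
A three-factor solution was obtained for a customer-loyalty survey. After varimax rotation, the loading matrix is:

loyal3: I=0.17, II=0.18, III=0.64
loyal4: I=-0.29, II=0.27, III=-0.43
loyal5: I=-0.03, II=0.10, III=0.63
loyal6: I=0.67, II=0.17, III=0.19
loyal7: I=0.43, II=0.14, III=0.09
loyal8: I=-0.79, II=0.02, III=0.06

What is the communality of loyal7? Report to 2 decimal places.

h² = 0.43² + 0.14² + 0.09² = 0.1849 + 0.0196 + 0.0081 = 0.2126

0.21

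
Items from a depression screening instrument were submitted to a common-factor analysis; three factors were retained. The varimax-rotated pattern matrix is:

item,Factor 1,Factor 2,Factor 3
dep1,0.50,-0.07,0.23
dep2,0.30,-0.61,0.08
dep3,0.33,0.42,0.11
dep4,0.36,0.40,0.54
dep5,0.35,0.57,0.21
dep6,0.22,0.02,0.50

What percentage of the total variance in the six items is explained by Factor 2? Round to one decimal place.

17.3%

SS loadings for Factor 2 = (-0.07)² + (-0.61)² + 0.42² + 0.40² + 0.57² + 0.02² = 1.0387
With 6 standardized items, total variance = 6. Proportion = 1.0387/6 = 0.1731 → 17.31%.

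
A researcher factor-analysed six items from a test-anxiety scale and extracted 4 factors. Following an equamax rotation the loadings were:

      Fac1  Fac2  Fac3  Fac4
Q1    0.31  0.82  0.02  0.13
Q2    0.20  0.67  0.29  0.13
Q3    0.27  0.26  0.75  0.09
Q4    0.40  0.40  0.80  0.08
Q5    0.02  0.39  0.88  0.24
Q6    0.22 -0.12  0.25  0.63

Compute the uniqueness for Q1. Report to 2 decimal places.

h² = 0.31² + 0.82² + 0.02² + 0.13² = 0.0961 + 0.6724 + 0.0004 + 0.0169 = 0.7858
Uniqueness u² = 1 − h² = 1 − 0.7858 = 0.2142

0.21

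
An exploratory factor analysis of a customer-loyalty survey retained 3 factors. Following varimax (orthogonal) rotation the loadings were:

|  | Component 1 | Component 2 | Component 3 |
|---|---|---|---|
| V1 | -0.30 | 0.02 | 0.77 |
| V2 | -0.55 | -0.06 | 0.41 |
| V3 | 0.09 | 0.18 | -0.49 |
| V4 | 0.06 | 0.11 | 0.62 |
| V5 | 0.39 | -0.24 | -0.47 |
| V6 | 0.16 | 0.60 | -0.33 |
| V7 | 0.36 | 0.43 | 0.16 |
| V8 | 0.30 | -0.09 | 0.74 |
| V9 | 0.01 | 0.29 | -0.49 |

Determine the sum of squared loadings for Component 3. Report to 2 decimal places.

2.53

SS loadings for Component 3 = 0.77² + 0.41² + (-0.49)² + 0.62² + (-0.47)² + (-0.33)² + 0.16² + 0.74² + (-0.49)² = 0.5929 + 0.1681 + 0.2401 + 0.3844 + 0.2209 + 0.1089 + 0.0256 + 0.5476 + 0.2401 = 2.5286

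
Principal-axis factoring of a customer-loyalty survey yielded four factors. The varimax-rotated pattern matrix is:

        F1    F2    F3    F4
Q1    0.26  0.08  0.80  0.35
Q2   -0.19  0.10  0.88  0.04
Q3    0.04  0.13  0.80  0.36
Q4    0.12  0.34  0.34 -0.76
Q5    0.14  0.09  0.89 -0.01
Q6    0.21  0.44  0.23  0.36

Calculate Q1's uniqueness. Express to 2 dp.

0.16

h² = 0.26² + 0.08² + 0.80² + 0.35² = 0.0676 + 0.0064 + 0.6400 + 0.1225 = 0.8365
Uniqueness u² = 1 − h² = 1 − 0.8365 = 0.1635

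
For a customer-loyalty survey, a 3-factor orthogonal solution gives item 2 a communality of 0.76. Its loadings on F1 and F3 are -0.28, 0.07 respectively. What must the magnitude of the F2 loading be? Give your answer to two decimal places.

Under orthogonal rotation h² = Σλ², so λ_F2² = h² − (0.0833) = 0.76 − 0.0833 = 0.6767.
|λ| = √0.6767 = 0.8226.

0.82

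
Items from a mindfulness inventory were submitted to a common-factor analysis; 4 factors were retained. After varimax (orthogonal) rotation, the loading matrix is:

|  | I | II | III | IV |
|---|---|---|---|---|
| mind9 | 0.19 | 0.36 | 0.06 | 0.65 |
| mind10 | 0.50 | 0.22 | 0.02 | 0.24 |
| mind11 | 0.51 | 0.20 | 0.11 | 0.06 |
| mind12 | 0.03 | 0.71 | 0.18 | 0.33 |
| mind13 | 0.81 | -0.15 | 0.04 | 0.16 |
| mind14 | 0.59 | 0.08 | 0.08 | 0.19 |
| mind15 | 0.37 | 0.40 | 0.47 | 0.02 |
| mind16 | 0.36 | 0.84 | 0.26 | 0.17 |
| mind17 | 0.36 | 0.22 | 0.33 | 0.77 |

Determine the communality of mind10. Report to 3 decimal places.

h² = 0.50² + 0.22² + 0.02² + 0.24² = 0.2500 + 0.0484 + 0.0004 + 0.0576 = 0.3564

0.356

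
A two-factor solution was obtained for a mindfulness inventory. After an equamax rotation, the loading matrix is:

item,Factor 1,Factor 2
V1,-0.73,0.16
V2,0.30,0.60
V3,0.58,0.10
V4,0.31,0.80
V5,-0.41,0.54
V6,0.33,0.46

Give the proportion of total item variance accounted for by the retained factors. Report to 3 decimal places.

Communalities: 0.5585, 0.4500, 0.3464, 0.7361, 0.4597, 0.3205; Σh² = 2.8712.
Total variance with 6 standardized items is 6, so the solution explains 2.8712/6 = 0.4785.

0.479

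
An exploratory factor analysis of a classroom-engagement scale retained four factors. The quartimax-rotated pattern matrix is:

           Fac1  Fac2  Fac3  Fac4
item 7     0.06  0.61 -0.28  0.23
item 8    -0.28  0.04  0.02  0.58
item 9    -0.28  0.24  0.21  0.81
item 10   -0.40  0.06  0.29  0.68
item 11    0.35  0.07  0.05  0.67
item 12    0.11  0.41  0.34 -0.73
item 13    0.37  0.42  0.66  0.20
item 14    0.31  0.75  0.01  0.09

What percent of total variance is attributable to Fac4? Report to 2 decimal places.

31.72%

SS loadings for Fac4 = 0.23² + 0.58² + 0.81² + 0.68² + 0.67² + (-0.73)² + 0.20² + 0.09² = 2.5377
With 8 standardized items, total variance = 8. Proportion = 2.5377/8 = 0.3172 → 31.72%.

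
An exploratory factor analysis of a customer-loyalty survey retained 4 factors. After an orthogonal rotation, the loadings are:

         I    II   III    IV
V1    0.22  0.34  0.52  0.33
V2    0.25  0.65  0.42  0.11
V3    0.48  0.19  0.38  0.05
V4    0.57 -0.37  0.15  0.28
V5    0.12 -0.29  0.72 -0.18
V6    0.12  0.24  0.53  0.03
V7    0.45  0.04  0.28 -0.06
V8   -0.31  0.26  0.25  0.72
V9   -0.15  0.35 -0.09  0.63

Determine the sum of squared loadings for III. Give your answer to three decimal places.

SS loadings for III = 0.52² + 0.42² + 0.38² + 0.15² + 0.72² + 0.53² + 0.28² + 0.25² + (-0.09)² = 0.2704 + 0.1764 + 0.1444 + 0.0225 + 0.5184 + 0.2809 + 0.0784 + 0.0625 + 0.0081 = 1.5620

1.562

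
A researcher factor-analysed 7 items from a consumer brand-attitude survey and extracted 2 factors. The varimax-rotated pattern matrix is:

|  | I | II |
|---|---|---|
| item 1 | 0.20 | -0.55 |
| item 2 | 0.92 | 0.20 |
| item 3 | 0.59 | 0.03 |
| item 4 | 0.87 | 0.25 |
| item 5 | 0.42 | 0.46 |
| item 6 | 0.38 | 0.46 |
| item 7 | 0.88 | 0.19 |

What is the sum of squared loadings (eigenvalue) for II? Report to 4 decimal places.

0.8652

SS loadings for II = (-0.55)² + 0.20² + 0.03² + 0.25² + 0.46² + 0.46² + 0.19² = 0.3025 + 0.0400 + 0.0009 + 0.0625 + 0.2116 + 0.2116 + 0.0361 = 0.8652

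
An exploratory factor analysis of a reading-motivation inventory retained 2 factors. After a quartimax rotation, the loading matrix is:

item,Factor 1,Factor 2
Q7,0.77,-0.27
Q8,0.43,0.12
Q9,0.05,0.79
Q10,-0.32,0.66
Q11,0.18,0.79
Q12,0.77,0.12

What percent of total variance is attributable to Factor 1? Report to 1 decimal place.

25.1%

SS loadings for Factor 1 = 0.77² + 0.43² + 0.05² + (-0.32)² + 0.18² + 0.77² = 1.5080
With 6 standardized items, total variance = 6. Proportion = 1.5080/6 = 0.2513 → 25.13%.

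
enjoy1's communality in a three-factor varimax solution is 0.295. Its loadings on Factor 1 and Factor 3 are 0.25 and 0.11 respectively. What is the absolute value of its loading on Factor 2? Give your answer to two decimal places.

Under orthogonal rotation h² = Σλ², so λ_Factor 2² = h² − (0.0746) = 0.295 − 0.0746 = 0.2204.
|λ| = √0.2204 = 0.4695.

0.47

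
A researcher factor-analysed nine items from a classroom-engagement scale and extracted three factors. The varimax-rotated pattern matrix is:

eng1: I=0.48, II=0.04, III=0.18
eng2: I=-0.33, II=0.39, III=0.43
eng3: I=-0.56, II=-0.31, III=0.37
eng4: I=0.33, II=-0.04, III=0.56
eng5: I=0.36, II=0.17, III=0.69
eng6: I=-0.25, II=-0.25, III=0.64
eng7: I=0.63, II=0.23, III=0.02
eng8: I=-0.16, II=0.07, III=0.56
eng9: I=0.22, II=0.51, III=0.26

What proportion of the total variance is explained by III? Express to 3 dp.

SS loadings for III = 0.18² + 0.43² + 0.37² + 0.56² + 0.69² + 0.64² + 0.02² + 0.56² + 0.26² = 1.9351
Proportion of variance = 1.9351 / 9 = 0.2150.

0.215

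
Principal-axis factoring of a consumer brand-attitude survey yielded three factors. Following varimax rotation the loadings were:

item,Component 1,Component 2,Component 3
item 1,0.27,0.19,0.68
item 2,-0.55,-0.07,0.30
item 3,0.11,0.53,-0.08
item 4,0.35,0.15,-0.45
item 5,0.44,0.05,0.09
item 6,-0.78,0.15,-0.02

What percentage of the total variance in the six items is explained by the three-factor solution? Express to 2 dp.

40.85%

SS loadings by factor: 1.3120, 0.3694, 0.7698; total = 2.4512.
Total variance with 6 standardized items is 6, so the solution explains 2.4512/6 = 0.4085 = 40.85%.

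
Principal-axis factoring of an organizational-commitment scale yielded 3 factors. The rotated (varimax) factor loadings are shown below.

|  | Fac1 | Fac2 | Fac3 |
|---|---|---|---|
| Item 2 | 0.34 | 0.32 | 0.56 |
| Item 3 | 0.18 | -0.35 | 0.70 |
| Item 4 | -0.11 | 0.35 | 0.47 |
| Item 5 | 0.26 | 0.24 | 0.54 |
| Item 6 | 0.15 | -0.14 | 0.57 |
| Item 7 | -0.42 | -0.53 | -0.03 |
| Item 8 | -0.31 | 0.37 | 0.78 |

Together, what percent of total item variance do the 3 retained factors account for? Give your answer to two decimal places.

SS loadings by factor: 0.5227, 0.8424, 2.2503; total = 3.6154.
Total variance with 7 standardized items is 7, so the solution explains 3.6154/7 = 0.5165 = 51.65%.

51.65%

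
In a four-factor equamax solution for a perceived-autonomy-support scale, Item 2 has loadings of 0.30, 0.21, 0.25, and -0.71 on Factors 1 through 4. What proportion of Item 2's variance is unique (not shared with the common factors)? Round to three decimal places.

0.299

h² = 0.30² + 0.21² + 0.25² + (-0.71)² = 0.0900 + 0.0441 + 0.0625 + 0.5041 = 0.7007
Uniqueness u² = 1 − h² = 1 − 0.7007 = 0.2993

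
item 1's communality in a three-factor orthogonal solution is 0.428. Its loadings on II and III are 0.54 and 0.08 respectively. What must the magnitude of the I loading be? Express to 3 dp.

Under orthogonal rotation h² = Σλ², so λ_I² = h² − (0.2980) = 0.428 − 0.2980 = 0.1300.
|λ| = √0.1300 = 0.3606.

0.361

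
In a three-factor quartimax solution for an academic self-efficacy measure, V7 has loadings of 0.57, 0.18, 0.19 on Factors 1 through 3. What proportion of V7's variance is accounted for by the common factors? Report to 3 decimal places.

h² = 0.57² + 0.18² + 0.19² = 0.3249 + 0.0324 + 0.0361 = 0.3934

0.393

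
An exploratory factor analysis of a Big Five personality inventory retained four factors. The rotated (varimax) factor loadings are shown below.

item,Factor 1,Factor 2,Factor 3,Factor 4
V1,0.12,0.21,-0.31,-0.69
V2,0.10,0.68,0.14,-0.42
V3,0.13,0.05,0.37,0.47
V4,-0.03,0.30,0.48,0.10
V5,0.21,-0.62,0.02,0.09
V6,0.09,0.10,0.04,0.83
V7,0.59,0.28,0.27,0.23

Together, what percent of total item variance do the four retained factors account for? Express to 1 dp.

52.9%

Communalities: 0.6307, 0.6684, 0.3772, 0.3313, 0.4370, 0.7086, 0.5523; Σh² = 3.7055.
Total variance with 7 standardized items is 7, so the solution explains 3.7055/7 = 0.5294 = 52.94%.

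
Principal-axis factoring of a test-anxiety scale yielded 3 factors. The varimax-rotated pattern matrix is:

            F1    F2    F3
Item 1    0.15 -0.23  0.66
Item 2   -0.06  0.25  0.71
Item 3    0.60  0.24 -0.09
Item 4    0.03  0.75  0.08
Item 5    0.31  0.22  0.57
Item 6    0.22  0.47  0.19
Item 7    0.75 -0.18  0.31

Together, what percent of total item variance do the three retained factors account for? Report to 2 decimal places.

SS loadings by factor: 1.0940, 1.0372, 1.4113; total = 3.5425.
Total variance with 7 standardized items is 7, so the solution explains 3.5425/7 = 0.5061 = 50.61%.

50.61%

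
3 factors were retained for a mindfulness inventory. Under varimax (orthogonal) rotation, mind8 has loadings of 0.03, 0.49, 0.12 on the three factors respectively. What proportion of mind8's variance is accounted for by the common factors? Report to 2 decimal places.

h² = 0.03² + 0.49² + 0.12² = 0.0009 + 0.2401 + 0.0144 = 0.2554

0.26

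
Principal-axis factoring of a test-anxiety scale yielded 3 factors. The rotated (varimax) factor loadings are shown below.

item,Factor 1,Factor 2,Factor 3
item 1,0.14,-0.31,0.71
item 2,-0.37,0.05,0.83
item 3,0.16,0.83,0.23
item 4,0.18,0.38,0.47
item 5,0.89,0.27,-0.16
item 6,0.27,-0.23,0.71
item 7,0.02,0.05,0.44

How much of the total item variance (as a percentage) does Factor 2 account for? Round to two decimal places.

SS loadings for Factor 2 = (-0.31)² + 0.05² + 0.83² + 0.38² + 0.27² + (-0.23)² + 0.05² = 1.0602
With 7 standardized items, total variance = 7. Proportion = 1.0602/7 = 0.1515 → 15.15%.

15.15%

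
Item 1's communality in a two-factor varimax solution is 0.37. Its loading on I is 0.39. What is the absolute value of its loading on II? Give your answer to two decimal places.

Under orthogonal rotation h² = Σλ², so λ_II² = h² − (0.1521) = 0.37 − 0.1521 = 0.2179.
|λ| = √0.2179 = 0.4668.

0.47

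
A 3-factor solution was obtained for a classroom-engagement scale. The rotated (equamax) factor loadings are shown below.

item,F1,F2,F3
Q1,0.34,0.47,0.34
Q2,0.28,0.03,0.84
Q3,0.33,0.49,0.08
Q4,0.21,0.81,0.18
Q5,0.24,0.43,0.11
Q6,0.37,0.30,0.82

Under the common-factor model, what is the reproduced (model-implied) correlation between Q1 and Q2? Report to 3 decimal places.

r̂ = Σ λ_i·λ_j across factors = (0.34)(0.28) + (0.47)(0.03) + (0.34)(0.84)
  = +0.0952 +0.0141 +0.2856 = 0.3949

0.395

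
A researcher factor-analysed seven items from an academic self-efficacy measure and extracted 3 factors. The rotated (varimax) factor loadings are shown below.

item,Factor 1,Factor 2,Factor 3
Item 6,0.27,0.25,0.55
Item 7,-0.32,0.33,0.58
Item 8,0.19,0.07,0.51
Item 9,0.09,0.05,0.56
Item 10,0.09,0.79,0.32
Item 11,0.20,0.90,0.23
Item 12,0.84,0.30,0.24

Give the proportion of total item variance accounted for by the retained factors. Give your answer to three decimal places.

SS loadings by factor: 0.9732, 1.7029, 1.4255; total = 4.1016.
Total variance with 7 standardized items is 7, so the solution explains 4.1016/7 = 0.5859.

0.586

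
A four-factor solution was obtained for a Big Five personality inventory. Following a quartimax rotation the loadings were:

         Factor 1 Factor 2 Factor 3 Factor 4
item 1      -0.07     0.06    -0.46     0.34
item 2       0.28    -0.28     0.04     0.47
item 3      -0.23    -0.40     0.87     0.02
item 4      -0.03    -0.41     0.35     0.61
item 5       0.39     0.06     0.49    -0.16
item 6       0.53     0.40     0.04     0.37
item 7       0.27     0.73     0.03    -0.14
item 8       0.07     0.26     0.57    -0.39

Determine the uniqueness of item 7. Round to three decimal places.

0.374

h² = 0.27² + 0.73² + 0.03² + (-0.14)² = 0.0729 + 0.5329 + 0.0009 + 0.0196 = 0.6263
Uniqueness u² = 1 − h² = 1 − 0.6263 = 0.3737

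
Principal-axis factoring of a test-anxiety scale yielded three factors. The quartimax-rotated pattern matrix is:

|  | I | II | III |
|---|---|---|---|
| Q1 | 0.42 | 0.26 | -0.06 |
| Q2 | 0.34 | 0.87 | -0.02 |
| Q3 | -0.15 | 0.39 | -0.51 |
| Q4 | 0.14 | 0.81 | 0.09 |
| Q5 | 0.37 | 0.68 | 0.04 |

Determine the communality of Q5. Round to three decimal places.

0.601

h² = 0.37² + 0.68² + 0.04² = 0.1369 + 0.4624 + 0.0016 = 0.6009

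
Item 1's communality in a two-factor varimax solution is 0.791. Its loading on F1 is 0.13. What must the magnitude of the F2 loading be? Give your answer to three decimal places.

Under orthogonal rotation h² = Σλ², so λ_F2² = h² − (0.0169) = 0.791 − 0.0169 = 0.7741.
|λ| = √0.7741 = 0.8798.

0.880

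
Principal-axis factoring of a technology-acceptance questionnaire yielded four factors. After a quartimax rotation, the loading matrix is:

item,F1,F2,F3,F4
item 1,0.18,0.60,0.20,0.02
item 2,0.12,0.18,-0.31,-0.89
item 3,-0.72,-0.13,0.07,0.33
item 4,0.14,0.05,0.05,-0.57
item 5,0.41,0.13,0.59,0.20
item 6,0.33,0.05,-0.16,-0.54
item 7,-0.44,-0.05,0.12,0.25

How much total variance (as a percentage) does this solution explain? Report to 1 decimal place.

52.0%

Communalities: 0.4328, 0.9350, 0.6491, 0.3495, 0.5731, 0.4286, 0.2730; Σh² = 3.6411.
Total variance with 7 standardized items is 7, so the solution explains 3.6411/7 = 0.5202 = 52.02%.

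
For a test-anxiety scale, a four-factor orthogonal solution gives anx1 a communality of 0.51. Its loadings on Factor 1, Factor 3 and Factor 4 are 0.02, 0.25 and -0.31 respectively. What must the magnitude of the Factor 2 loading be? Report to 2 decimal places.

Under orthogonal rotation h² = Σλ², so λ_Factor 2² = h² − (0.1590) = 0.51 − 0.1590 = 0.3510.
|λ| = √0.3510 = 0.5925.

0.59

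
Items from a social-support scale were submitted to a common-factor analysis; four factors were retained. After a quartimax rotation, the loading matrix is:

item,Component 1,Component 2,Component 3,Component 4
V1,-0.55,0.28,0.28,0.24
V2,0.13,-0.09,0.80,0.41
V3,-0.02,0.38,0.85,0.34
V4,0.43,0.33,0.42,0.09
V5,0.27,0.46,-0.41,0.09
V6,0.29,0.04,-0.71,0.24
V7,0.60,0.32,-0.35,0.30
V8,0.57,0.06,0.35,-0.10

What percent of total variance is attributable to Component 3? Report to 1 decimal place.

31.7%

SS loadings for Component 3 = 0.28² + 0.80² + 0.85² + 0.42² + (-0.41)² + (-0.71)² + (-0.35)² + 0.35² = 2.5345
With 8 standardized items, total variance = 8. Proportion = 2.5345/8 = 0.3168 → 31.68%.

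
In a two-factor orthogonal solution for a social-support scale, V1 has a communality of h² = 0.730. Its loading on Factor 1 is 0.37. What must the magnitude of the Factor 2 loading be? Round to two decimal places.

Under orthogonal rotation h² = Σλ², so λ_Factor 2² = h² − (0.1369) = 0.730 − 0.1369 = 0.5931.
|λ| = √0.5931 = 0.7701.

0.77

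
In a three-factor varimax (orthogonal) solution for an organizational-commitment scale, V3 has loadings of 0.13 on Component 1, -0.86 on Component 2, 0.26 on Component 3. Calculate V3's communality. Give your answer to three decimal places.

h² = 0.13² + (-0.86)² + 0.26² = 0.0169 + 0.7396 + 0.0676 = 0.8241

0.824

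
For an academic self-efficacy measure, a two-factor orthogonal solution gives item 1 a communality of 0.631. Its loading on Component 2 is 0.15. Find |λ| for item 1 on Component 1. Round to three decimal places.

0.780

Under orthogonal rotation h² = Σλ², so λ_Component 1² = h² − (0.0225) = 0.631 − 0.0225 = 0.6085.
|λ| = √0.6085 = 0.7801.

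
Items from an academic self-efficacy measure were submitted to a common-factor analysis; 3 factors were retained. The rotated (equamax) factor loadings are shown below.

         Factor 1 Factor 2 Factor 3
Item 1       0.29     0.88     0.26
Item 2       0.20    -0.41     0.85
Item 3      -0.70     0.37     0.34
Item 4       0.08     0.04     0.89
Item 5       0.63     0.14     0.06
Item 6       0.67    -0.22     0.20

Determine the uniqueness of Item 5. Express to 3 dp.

0.580

h² = 0.63² + 0.14² + 0.06² = 0.3969 + 0.0196 + 0.0036 = 0.4201
Uniqueness u² = 1 − h² = 1 − 0.4201 = 0.5799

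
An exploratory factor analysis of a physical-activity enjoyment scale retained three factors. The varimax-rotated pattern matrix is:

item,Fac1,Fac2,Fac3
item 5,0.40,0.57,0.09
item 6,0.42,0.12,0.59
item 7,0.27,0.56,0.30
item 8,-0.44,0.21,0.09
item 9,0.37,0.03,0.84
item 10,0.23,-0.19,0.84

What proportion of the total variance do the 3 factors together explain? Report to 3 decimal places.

0.565

Communalities: 0.4930, 0.5389, 0.4765, 0.2458, 0.8434, 0.7946; Σh² = 3.3922.
Total variance with 6 standardized items is 6, so the solution explains 3.3922/6 = 0.5654.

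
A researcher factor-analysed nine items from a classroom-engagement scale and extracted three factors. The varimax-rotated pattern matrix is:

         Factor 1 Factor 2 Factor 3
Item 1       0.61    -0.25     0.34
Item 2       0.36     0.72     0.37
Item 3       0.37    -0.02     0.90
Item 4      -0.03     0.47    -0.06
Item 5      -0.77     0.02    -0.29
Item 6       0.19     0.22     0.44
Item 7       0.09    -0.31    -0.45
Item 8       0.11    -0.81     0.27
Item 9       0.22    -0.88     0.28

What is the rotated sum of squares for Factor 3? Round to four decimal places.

1.6976

SS loadings for Factor 3 = 0.34² + 0.37² + 0.90² + (-0.06)² + (-0.29)² + 0.44² + (-0.45)² + 0.27² + 0.28² = 0.1156 + 0.1369 + 0.8100 + 0.0036 + 0.0841 + 0.1936 + 0.2025 + 0.0729 + 0.0784 = 1.6976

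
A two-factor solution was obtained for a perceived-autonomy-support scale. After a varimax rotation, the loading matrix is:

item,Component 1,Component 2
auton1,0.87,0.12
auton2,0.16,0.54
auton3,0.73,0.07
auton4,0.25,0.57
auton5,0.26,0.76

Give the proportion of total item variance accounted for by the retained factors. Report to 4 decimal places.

0.5318

SS loadings by factor: 1.4455, 1.2134; total = 2.6589.
Total variance with 5 standardized items is 5, so the solution explains 2.6589/5 = 0.5318.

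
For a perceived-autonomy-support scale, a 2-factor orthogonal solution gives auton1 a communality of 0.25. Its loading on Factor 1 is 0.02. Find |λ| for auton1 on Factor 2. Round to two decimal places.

0.50

Under orthogonal rotation h² = Σλ², so λ_Factor 2² = h² − (0.0004) = 0.25 − 0.0004 = 0.2496.
|λ| = √0.2496 = 0.4996.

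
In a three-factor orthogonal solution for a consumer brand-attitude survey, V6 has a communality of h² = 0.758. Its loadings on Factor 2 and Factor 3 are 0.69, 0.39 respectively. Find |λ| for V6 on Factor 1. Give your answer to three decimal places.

0.360

Under orthogonal rotation h² = Σλ², so λ_Factor 1² = h² − (0.6282) = 0.758 − 0.6282 = 0.1298.
|λ| = √0.1298 = 0.3603.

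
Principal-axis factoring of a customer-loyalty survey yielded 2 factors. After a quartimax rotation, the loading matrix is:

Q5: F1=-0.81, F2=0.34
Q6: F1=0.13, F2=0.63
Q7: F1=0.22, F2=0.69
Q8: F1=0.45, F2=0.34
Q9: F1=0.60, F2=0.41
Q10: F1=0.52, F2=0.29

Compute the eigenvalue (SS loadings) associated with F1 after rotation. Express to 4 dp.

1.5543

SS loadings for F1 = (-0.81)² + 0.13² + 0.22² + 0.45² + 0.60² + 0.52² = 0.6561 + 0.0169 + 0.0484 + 0.2025 + 0.3600 + 0.2704 = 1.5543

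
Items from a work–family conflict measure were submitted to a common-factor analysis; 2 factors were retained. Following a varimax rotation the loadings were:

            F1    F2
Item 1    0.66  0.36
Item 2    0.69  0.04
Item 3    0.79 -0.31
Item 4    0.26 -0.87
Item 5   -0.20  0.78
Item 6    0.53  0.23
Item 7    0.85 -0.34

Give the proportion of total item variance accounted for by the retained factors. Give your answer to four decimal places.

SS loadings by factor: 2.6468, 1.7611; total = 4.4079.
Total variance with 7 standardized items is 7, so the solution explains 4.4079/7 = 0.6297.

0.6297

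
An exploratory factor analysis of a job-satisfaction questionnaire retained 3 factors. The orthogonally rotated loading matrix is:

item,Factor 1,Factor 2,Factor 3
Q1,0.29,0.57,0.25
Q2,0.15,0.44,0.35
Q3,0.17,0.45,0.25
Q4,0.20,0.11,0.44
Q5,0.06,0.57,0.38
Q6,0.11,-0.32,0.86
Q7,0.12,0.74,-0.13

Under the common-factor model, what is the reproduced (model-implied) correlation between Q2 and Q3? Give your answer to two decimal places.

0.31

r̂ = Σ λ_i·λ_j across factors = (0.15)(0.17) + (0.44)(0.45) + (0.35)(0.25)
  = +0.0255 +0.1980 +0.0875 = 0.3110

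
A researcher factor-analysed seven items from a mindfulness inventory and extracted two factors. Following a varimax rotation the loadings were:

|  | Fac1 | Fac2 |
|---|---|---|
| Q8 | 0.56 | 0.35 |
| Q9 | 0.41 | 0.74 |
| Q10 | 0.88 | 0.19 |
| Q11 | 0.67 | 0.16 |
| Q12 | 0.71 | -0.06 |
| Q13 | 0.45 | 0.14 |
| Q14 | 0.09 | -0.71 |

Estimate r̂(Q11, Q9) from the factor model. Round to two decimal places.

0.39

r̂ = Σ λ_i·λ_j across factors = (0.67)(0.41) + (0.16)(0.74)
  = +0.2747 +0.1184 = 0.3931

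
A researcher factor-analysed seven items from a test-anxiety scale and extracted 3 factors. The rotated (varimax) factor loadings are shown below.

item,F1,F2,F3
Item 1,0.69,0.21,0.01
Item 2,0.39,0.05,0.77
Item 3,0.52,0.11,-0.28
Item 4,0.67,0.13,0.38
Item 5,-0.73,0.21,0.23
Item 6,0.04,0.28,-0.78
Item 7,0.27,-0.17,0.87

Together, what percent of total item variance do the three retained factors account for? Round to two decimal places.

63.08%

SS loadings by factor: 1.9549, 0.2270, 2.2340; total = 4.4159.
Total variance with 7 standardized items is 7, so the solution explains 4.4159/7 = 0.6308 = 63.08%.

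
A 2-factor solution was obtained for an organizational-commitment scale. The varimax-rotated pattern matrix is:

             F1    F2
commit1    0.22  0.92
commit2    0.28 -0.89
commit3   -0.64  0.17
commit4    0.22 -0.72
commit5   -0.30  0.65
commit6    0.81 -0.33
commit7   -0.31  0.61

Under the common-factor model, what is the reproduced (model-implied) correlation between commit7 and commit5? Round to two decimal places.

r̂ = Σ λ_i·λ_j across factors = (-0.31)(-0.30) + (0.61)(0.65)
  = +0.0930 +0.3965 = 0.4895

0.49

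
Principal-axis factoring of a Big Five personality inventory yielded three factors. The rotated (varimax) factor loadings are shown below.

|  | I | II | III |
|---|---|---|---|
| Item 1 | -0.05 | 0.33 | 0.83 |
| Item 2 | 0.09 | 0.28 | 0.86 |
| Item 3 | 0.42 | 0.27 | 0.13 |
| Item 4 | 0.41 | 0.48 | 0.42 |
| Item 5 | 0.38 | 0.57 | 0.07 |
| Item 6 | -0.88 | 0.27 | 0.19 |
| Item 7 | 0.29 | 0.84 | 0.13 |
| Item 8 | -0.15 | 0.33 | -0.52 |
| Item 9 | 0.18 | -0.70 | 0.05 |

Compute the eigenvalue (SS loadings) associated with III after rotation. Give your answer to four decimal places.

SS loadings for III = 0.83² + 0.86² + 0.13² + 0.42² + 0.07² + 0.19² + 0.13² + (-0.52)² + 0.05² = 0.6889 + 0.7396 + 0.0169 + 0.1764 + 0.0049 + 0.0361 + 0.0169 + 0.2704 + 0.0025 = 1.9526

1.9526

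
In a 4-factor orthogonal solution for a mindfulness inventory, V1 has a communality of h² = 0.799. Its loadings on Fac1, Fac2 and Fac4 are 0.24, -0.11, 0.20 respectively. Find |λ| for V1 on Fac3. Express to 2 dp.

0.83

Under orthogonal rotation h² = Σλ², so λ_Fac3² = h² − (0.1097) = 0.799 − 0.1097 = 0.6893.
|λ| = √0.6893 = 0.8302.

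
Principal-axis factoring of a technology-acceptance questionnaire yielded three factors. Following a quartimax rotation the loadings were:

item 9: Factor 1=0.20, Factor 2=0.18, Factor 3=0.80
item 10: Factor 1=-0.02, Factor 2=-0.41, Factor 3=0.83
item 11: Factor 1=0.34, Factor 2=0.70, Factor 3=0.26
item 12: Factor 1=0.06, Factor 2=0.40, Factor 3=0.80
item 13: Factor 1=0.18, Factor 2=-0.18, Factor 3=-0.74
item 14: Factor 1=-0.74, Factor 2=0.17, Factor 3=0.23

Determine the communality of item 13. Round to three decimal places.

h² = 0.18² + (-0.18)² + (-0.74)² = 0.0324 + 0.0324 + 0.5476 = 0.6124

0.612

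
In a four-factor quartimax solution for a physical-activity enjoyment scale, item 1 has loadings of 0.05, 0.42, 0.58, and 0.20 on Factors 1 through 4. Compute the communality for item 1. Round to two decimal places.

h² = 0.05² + 0.42² + 0.58² + 0.20² = 0.0025 + 0.1764 + 0.3364 + 0.0400 = 0.5553

0.56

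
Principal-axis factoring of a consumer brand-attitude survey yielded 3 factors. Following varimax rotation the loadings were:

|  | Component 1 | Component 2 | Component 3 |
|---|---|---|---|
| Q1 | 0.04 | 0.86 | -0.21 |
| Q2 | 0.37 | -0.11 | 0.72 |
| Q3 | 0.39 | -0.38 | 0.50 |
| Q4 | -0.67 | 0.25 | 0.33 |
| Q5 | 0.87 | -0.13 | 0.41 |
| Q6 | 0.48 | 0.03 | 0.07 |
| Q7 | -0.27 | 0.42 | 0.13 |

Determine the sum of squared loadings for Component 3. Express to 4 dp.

1.1113

SS loadings for Component 3 = (-0.21)² + 0.72² + 0.50² + 0.33² + 0.41² + 0.07² + 0.13² = 0.0441 + 0.5184 + 0.2500 + 0.1089 + 0.1681 + 0.0049 + 0.0169 = 1.1113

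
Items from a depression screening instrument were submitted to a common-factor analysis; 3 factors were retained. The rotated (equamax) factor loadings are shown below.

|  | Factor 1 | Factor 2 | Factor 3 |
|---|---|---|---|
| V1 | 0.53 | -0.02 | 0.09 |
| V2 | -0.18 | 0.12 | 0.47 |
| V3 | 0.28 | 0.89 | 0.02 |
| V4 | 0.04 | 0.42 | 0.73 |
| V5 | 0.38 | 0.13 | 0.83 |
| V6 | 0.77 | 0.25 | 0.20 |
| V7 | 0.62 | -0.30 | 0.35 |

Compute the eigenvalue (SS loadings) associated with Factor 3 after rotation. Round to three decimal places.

1.614

SS loadings for Factor 3 = 0.09² + 0.47² + 0.02² + 0.73² + 0.83² + 0.20² + 0.35² = 0.0081 + 0.2209 + 0.0004 + 0.5329 + 0.6889 + 0.0400 + 0.1225 = 1.6137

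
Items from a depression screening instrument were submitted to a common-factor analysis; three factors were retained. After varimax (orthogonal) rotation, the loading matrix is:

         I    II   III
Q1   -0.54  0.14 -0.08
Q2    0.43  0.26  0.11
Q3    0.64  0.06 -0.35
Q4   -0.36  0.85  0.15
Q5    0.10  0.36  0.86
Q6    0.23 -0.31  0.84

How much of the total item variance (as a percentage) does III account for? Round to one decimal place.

SS loadings for III = (-0.08)² + 0.11² + (-0.35)² + 0.15² + 0.86² + 0.84² = 1.6087
With 6 standardized items, total variance = 6. Proportion = 1.6087/6 = 0.2681 → 26.81%.

26.8%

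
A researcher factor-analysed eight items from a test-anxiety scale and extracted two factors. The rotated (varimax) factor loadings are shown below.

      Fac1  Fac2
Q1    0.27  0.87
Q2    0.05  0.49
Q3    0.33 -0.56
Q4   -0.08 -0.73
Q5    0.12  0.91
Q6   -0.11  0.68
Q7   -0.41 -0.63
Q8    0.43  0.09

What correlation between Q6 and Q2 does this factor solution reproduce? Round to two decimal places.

0.33

r̂ = Σ λ_i·λ_j across factors = (-0.11)(0.05) + (0.68)(0.49)
  = -0.0055 +0.3332 = 0.3277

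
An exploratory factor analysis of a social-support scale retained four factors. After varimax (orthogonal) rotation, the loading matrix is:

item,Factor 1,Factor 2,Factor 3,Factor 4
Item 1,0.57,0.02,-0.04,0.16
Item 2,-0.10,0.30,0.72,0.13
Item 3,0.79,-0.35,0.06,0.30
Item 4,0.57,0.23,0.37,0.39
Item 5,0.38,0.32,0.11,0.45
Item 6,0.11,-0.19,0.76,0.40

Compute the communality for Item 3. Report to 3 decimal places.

0.840

h² = 0.79² + (-0.35)² + 0.06² + 0.30² = 0.6241 + 0.1225 + 0.0036 + 0.0900 = 0.8402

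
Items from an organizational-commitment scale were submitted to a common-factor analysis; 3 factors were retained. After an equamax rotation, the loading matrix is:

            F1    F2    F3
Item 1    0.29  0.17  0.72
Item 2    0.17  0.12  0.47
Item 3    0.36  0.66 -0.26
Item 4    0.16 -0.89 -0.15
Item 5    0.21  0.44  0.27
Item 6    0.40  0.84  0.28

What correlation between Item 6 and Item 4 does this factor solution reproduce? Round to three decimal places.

-0.726

r̂ = Σ λ_i·λ_j across factors = (0.40)(0.16) + (0.84)(-0.89) + (0.28)(-0.15)
  = +0.0640 -0.7476 -0.0420 = -0.7256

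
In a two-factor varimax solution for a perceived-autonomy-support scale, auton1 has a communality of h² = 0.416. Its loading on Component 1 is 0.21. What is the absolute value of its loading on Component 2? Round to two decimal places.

Under orthogonal rotation h² = Σλ², so λ_Component 2² = h² − (0.0441) = 0.416 − 0.0441 = 0.3719.
|λ| = √0.3719 = 0.6098.

0.61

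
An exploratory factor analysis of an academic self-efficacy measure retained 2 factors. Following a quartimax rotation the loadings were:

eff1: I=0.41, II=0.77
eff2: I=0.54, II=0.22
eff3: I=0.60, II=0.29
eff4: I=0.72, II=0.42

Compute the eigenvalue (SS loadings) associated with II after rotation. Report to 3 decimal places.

SS loadings for II = 0.77² + 0.22² + 0.29² + 0.42² = 0.5929 + 0.0484 + 0.0841 + 0.1764 = 0.9018

0.902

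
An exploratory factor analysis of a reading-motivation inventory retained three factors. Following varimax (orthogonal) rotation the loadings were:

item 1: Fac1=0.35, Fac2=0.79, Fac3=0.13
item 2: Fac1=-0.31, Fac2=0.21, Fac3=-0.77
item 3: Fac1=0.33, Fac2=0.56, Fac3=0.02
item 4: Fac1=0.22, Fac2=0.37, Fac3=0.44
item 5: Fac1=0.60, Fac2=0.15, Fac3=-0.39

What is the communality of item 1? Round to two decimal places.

0.76

h² = 0.35² + 0.79² + 0.13² = 0.1225 + 0.6241 + 0.0169 = 0.7635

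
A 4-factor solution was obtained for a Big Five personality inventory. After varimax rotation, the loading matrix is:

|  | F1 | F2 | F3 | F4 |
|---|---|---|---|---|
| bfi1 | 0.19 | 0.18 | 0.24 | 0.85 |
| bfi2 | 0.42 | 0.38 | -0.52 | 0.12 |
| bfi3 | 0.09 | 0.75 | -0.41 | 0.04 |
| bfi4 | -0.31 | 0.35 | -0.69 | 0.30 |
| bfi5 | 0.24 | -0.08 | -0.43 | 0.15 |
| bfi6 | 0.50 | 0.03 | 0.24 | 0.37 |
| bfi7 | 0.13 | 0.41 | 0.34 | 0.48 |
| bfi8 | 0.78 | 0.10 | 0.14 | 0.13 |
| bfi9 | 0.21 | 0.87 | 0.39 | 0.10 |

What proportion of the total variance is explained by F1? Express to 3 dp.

0.144

SS loadings for F1 = 0.19² + 0.42² + 0.09² + (-0.31)² + 0.24² + 0.50² + 0.13² + 0.78² + 0.21² = 1.2937
Proportion of variance = 1.2937 / 9 = 0.1437.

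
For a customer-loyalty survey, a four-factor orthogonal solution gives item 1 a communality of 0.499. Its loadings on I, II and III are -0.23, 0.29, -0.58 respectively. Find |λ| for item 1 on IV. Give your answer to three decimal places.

0.160

Under orthogonal rotation h² = Σλ², so λ_IV² = h² − (0.4734) = 0.499 − 0.4734 = 0.0256.
|λ| = √0.0256 = 0.1600.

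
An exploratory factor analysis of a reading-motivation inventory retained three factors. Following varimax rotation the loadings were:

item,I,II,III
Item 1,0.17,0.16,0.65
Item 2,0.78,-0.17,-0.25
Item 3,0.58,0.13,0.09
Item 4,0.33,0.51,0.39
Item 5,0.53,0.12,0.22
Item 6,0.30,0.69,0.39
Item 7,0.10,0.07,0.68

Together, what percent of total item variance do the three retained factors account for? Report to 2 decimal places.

Communalities: 0.4770, 0.6998, 0.3614, 0.5211, 0.3437, 0.7182, 0.4773; Σh² = 3.5985.
Total variance with 7 standardized items is 7, so the solution explains 3.5985/7 = 0.5141 = 51.41%.

51.41%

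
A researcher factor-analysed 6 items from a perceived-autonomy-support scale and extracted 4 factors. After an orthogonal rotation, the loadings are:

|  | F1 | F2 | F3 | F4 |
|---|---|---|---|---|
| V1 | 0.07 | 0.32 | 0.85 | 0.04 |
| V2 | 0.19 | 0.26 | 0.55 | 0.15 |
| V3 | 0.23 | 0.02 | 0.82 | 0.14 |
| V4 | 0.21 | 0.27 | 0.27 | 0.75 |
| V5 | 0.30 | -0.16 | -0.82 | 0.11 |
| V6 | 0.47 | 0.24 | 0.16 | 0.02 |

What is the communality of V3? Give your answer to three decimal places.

h² = 0.23² + 0.02² + 0.82² + 0.14² = 0.0529 + 0.0004 + 0.6724 + 0.0196 = 0.7453

0.745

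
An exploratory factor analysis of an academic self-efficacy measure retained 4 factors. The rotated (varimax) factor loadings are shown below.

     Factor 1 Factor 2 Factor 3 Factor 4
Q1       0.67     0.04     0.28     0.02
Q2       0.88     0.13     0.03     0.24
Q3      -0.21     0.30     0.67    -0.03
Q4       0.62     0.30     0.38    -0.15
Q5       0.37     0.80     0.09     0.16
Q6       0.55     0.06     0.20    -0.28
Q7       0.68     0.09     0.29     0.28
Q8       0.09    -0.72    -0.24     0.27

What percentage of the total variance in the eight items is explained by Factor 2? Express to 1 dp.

17.1%

SS loadings for Factor 2 = 0.04² + 0.13² + 0.30² + 0.30² + 0.80² + 0.06² + 0.09² + (-0.72)² = 1.3686
With 8 standardized items, total variance = 8. Proportion = 1.3686/8 = 0.1711 → 17.11%.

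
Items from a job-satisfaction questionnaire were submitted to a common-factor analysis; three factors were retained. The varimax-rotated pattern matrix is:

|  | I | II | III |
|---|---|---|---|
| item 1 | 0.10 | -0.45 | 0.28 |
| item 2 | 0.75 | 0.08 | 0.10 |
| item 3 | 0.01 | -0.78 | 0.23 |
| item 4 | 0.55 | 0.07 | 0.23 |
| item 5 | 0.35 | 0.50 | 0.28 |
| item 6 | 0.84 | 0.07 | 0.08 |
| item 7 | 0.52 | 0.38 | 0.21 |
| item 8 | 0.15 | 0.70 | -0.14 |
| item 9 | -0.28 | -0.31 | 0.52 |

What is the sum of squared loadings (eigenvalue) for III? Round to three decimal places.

0.613

SS loadings for III = 0.28² + 0.10² + 0.23² + 0.23² + 0.28² + 0.08² + 0.21² + (-0.14)² + 0.52² = 0.0784 + 0.0100 + 0.0529 + 0.0529 + 0.0784 + 0.0064 + 0.0441 + 0.0196 + 0.2704 = 0.6131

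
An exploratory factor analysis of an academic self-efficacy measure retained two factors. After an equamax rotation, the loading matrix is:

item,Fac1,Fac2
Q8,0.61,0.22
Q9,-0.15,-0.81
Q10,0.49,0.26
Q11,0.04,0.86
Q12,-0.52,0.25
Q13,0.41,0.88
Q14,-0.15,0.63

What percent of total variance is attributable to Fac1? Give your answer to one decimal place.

15.7%

SS loadings for Fac1 = 0.61² + (-0.15)² + 0.49² + 0.04² + (-0.52)² + 0.41² + (-0.15)² = 1.0973
With 7 standardized items, total variance = 7. Proportion = 1.0973/7 = 0.1568 → 15.68%.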